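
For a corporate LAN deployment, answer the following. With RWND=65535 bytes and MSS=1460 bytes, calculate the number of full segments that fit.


Given: RWND = 65535 bytes, MSS = 1460 bytes
Full segments = floor(RWND / MSS)
Full segments = floor(65535 / 1460)
Full segments = floor(44.887) = 44

44


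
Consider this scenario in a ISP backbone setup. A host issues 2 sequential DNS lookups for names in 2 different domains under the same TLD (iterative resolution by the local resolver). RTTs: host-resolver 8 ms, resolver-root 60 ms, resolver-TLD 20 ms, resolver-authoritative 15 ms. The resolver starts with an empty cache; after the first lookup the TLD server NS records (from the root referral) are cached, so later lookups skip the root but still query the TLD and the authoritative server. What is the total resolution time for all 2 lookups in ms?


Lookup 1 (cold cache): local + root + TLD + auth = 8 + 60 + 20 + 15 = 103 ms
Lookups 2..2 (TLD NS cached -> skip root; new domain -> still ask TLD and auth): local + TLD + auth = 8 + 20 + 15 = 43 ms each
Remaining 1 lookups: 1 * 43 = 43 ms
Total = 103 + 43 = 146 ms

146


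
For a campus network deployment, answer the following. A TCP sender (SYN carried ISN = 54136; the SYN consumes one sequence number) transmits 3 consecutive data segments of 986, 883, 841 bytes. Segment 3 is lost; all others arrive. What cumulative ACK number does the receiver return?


SYN uses sequence number 54136; first data byte = ISN + 1 = 54137.
Segment 1: SEQ = 54137, len = 986 B, covers [54137, 55122]
Segment 2: SEQ = 55123, len = 883 B, covers [55123, 56005]
Segment 3: SEQ = 56006, len = 841 B, covers [56006, 56846] [LOST]
In-order data received: bytes [54137, 56005] (segments 1..2).
Segment 3 missing -> gap begins at byte 56006.
Cumulative ACK = next expected in-order byte = 54137 + 986 + 883 = 56006

56006


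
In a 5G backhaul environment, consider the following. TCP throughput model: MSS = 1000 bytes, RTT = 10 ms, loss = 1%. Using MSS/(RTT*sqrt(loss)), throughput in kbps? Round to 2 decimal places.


Given: MSS = 1000 bytes, RTT = 10 ms, loss = 1%
RTT in seconds = 10 / 1000 = 0.01
Loss rate = 1% = 0.01
sqrt(loss) = sqrt(0.01) = 0.1
Throughput (bytes/s) = 1000 / (0.01 * 0.1) = 1000000.0000
Throughput (kbps) = 1000000.0000 * 8 / 1000 = 8000.000000 -> 8000.00 kbps (2 dp)

8000.00


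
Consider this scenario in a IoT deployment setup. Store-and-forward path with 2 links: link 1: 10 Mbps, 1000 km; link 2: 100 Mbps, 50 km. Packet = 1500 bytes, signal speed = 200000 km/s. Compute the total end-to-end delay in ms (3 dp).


Packet = 1500 bytes = 12000 bits. Store-and-forward: sum (t_trans + t_prop) per link.
Link 1: t_trans = 12000/(10*10^6) s = 1.2000 ms; t_prop = 1000/200000 s = 5.0000 ms; subtotal = 6.2000 ms
Link 2: t_trans = 12000/(100*10^6) s = 0.1200 ms; t_prop = 50/200000 s = 0.2500 ms; subtotal = 0.3700 ms
End-to-end = 6.2000 + 0.3700 = 6.5700 ms -> 6.570 ms (3 dp)

6.570


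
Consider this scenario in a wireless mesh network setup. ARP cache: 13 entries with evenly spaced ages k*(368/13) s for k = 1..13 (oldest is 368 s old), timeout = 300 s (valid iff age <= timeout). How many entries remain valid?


Ages are k * 368/13 s for k = 1..13 (spacing = 28.3077 s).
Entry k is valid iff k * 368/13 <= 300 iff k <= 13 * 300 / 368 = 10.5978
n_valid = floor(10.5978) = 10
(n_stale = 13 - 10 = 3)

10


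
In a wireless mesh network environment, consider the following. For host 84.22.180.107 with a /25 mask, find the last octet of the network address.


Given: IP = 84.22.180.107, prefix = /25
Subnet mask = 255.255.255.128
Last octet of IP: 107
Last octet of mask: 128
Network last octet = 107 AND 128 = 0

0


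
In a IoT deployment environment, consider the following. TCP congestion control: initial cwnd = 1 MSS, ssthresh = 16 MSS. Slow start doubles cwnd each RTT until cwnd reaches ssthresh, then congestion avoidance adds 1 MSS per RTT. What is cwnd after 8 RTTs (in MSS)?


RTT 0: cwnd = 1 MSS (initial)
RTT 1: cwnd = 2 MSS (slow start, doubled)
RTT 2: cwnd = 4 MSS (slow start, doubled)
RTT 3: cwnd = 8 MSS (slow start, doubled)
RTT 4: cwnd = 16 MSS (slow start, doubled)
RTT 5: cwnd = 17 MSS (congestion avoidance, +1)
RTT 6: cwnd = 18 MSS (congestion avoidance, +1)
RTT 7: cwnd = 19 MSS (congestion avoidance, +1)
RTT 8: cwnd = 20 MSS (congestion avoidance, +1)

20


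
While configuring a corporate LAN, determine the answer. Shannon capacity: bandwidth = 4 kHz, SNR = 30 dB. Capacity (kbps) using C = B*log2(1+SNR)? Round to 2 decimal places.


Given: B = 4 kHz, SNR = 30 dB
SNR linear = 10^(30/10) = 1000
1 + SNR = 1001
log2(1001) = 9.9672262588
C = 4 * 1000 * 9.9672262588 = 39868.9050 bps
C = 39.868905 kbps -> 39.87 kbps (2 dp)

39.87


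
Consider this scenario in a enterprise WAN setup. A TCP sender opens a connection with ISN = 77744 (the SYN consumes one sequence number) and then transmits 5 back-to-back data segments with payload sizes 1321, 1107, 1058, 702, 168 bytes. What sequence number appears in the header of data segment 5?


The SYN occupies sequence number ISN = 77744, so the first data byte is ISN + 1 = 77745.
SEQ of data segment i = (ISN + 1) + sum of payload sizes of segments 1..i-1.
Segment 1: SEQ = 77745, payload = 1321 bytes
Segment 2: SEQ = 79066, payload = 1107 bytes
Segment 3: SEQ = 80173, payload = 1058 bytes
Segment 4: SEQ = 81231, payload = 702 bytes
Segment 5: SEQ = 81933, payload = 168 bytes
SEQ of segment 5 = 77745 + 1321 + 1107 + 1058 + 702 = 81933

81933


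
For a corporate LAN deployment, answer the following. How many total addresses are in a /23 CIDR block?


Given: CIDR prefix /23
Host bits = 32 - 23 = 9
Total addresses = 2^9 = 512

512


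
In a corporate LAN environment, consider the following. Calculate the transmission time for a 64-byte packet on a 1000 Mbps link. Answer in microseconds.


Given: packet = 64 bytes, bandwidth = 1000 Mbps
Packet in bits = 64 * 8 = 512 bits
Bandwidth = 1000 * 10^6 = 1000000000 bps
Time = 512 / 1000000000 seconds
Time in us = 512 * 10^6 / 1000000000 = 0.512

0.512


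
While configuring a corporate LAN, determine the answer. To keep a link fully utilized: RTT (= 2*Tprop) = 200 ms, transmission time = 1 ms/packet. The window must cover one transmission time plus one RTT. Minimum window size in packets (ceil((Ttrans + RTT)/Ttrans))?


Given: Ttrans = 1 ms, RTT = 200 ms (= 2 * Tprop, Tprop = 100 ms)
Time until first ACK returns = Ttrans + RTT = 1 + 200 = 201 ms
Need W * Ttrans >= Ttrans + RTT  ->  W >= (Ttrans + RTT) / Ttrans
(Ttrans + RTT) / Ttrans = 201 / 1 = 201
W_min = ceil(201) = 201

201


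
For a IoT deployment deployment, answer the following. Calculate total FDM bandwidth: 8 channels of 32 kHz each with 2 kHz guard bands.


Given: 8 channels, 32 kHz each, guard = 2 kHz
Channel bandwidth = 8 * 32 = 256 kHz
Guard bands = 7 gaps * 2 kHz = 14 kHz
Total = 256 + 14 = 270 kHz

270


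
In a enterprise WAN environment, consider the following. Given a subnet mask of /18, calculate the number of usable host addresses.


Given: subnet mask /18
Host bits = 32 - 18 = 14
Total addresses = 2^14 = 16384
Usable hosts = 16384 - 2 (network + broadcast) = 16382

16382


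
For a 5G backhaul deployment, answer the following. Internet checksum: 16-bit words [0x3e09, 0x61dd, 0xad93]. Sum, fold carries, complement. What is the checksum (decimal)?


Given words: [0x3e09, 0x61dd, 0xad93]
Step 1: Sum all words
Raw sum = 15881 + 25053 + 44435 = 85369
Step 2: Fold carry: (19833 + 1) = 19834
One's complement = ~19834 & 0xFFFF = 45701

45701


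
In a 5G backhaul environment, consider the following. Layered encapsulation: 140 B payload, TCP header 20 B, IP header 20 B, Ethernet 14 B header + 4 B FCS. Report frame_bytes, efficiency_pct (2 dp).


TCP segment = 140 + 20 = 160 B
IP packet = 160 + 20 = 180 B
Ethernet frame = 180 + 14 + 4 = 198 B
Efficiency = app / frame = 140 / 198 = 0.707071 = 70.7071% -> 70.71% (2 dp)

198, 70.71


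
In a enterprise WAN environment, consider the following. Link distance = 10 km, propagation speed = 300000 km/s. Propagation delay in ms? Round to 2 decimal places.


Given: distance = 10 km, speed = 300000 km/s
Delay = distance / speed = 10 / 300000 seconds
Delay in ms = 10 * 1000 / 300000
Delay = 0.0333 ms
Rounded to 2 dp = 0.03 ms

0.03


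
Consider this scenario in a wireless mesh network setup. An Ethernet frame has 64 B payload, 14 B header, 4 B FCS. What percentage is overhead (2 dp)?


Given: payload = 64 B, header = 14 B, trailer = 4 B
Overhead bytes = header + trailer = 14 + 4 = 18
Total frame = payload + overhead = 64 + 18 = 82
Overhead % = 18 / 82 * 100 = 21.9512% -> 21.95% (2 dp)

21.95


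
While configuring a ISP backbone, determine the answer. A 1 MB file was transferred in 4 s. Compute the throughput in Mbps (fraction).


Given: file = 1 MB, time = 4 s
File in Mb = 1 * 8 = 8 Mb
Throughput = 8 / 4 Mbps
Throughput = 2 Mbps

2


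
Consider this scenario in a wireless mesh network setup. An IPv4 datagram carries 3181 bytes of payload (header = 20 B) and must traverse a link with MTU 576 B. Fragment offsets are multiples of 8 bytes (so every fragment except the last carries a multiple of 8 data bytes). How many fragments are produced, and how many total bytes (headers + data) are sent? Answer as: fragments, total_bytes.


Max data per non-final fragment = floor((MTU - header)/8)*8 = floor((576 - 20)/8)*8 = floor(556/8)*8 = 552 B
Final fragment needs no 8-byte alignment: it can carry up to MTU - header = 556 B
Non-final fragments needed = ceil((payload - 556) / 552) = ceil(2625/552) = ceil(4.7554) = 5
Number of fragments = 5 + 1 = 6
Fragment sizes (data): 5 * 552 B + 421 B (last, 421 <= 556 OK)
Total bytes sent = payload + n_frags * header = 3181 + 6*20 = 3181 + 120 = 3301 B

6, 3301


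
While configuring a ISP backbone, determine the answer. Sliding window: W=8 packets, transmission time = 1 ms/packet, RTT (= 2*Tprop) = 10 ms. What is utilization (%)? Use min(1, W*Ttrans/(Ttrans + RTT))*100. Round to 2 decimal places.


Given: W = 8, Ttrans = 1 ms, RTT = 10 ms (= 2 * Tprop, Tprop = 5 ms)
Cycle time = Ttrans + RTT = 1 + 10 = 11 ms (first packet sent until its ACK returns)
W * Ttrans = 8 * 1 = 8 ms of sending per cycle
W * Ttrans / (Ttrans + RTT) = 8 / 11 = 0.727273
U = min(1, 0.727273) = 0.727273
U% = 72.73%

72.73


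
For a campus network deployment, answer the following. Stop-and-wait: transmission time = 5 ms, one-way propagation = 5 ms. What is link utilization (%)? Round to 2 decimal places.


Given: Ttrans = 5 ms, Tprop = 5 ms
RTT = 2 * Tprop = 2 * 5 = 10 ms
U = Ttrans / (Ttrans + RTT)
U = 5 / (5 + 10)
U = 5 / 15 = 0.333333
U% = 33.33%

33.33


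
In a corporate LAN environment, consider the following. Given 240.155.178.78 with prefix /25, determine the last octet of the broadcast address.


Given: IP = 240.155.178.78, prefix = /25
Host bits = 32 - 25 = 7
Network last octet = 78 AND mask = 0
Host part size = 2^7 - 1 = 127
Broadcast last octet = 0 OR 127 = 127

127


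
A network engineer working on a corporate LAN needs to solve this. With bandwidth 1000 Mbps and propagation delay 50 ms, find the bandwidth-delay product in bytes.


Given: bandwidth = 1000 Mbps, delay = 50 ms
BDP in bits = 1000 * 10^6 * 50 / 1000
BDP in bits = 50000000
BDP in bytes = 50000000 / 8 = 6250000

6250000


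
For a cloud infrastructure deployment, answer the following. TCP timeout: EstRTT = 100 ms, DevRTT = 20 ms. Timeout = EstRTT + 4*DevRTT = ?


Given: EstRTT = 100 ms, DevRTT = 20 ms
Timeout = EstRTT + 4 * DevRTT
4 * DevRTT = 4 * 20 = 80
Timeout = 100 + 80 = 180 ms

180


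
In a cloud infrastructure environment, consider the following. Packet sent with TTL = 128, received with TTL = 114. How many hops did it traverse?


Given: initial TTL = 128, received TTL = 114
Hops = initial TTL - received TTL
Hops = 128 - 114 = 14

14


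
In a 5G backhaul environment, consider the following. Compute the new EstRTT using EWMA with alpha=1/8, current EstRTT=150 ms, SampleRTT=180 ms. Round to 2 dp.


Given: EstRTT = 150 ms, SampleRTT = 180 ms, alpha = 1/8
New EstRTT = (1 - alpha) * EstRTT + alpha * SampleRTT
(7/8) * 150 = 131.25
(1/8) * 180 = 22.5
New EstRTT = 131.25 + 22.5 = 153.75 ms -> 153.75 ms (2 dp)

153.75


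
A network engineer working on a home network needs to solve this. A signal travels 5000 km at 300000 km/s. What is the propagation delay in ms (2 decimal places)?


Given: distance = 5000 km, speed = 300000 km/s
Delay = distance / speed = 5000 / 300000 seconds
Delay in ms = 5000 * 1000 / 300000
Delay = 16.6667 ms
Rounded to 2 dp = 16.67 ms

16.67


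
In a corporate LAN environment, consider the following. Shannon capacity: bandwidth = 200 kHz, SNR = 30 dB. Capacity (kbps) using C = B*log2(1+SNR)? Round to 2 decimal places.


Given: B = 200 kHz, SNR = 30 dB
SNR linear = 10^(30/10) = 1000
1 + SNR = 1001
log2(1001) = 9.9672262588
C = 200 * 1000 * 9.9672262588 = 1993445.2518 bps
C = 1993.445252 kbps -> 1993.45 kbps (2 dp)

1993.45


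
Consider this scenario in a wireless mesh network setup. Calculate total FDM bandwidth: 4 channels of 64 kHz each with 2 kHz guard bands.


Given: 4 channels, 64 kHz each, guard = 2 kHz
Channel bandwidth = 4 * 64 = 256 kHz
Guard bands = 3 gaps * 2 kHz = 6 kHz
Total = 256 + 6 = 262 kHz

262


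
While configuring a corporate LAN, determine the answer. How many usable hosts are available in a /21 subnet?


Given: subnet mask /21
Host bits = 32 - 21 = 11
Total addresses = 2^11 = 2048
Usable hosts = 2048 - 2 (network + broadcast) = 2046

2046


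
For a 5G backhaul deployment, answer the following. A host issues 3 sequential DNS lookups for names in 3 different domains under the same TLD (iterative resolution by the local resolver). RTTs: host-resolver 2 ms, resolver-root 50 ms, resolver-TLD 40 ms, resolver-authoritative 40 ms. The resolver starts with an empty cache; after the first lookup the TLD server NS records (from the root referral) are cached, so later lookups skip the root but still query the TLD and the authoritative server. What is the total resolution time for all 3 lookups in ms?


Lookup 1 (cold cache): local + root + TLD + auth = 2 + 50 + 40 + 40 = 132 ms
Lookups 2..3 (TLD NS cached -> skip root; new domain -> still ask TLD and auth): local + TLD + auth = 2 + 40 + 40 = 82 ms each
Remaining 2 lookups: 2 * 82 = 164 ms
Total = 132 + 164 = 296 ms

296


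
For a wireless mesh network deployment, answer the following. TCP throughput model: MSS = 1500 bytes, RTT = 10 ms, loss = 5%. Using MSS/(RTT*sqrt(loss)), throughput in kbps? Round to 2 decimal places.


Given: MSS = 1500 bytes, RTT = 10 ms, loss = 5%
RTT in seconds = 10 / 1000 = 0.01
Loss rate = 5% = 0.05
sqrt(loss) = sqrt(0.05) = 0.223606797750
Throughput (bytes/s) = 1500 / (0.01 * 0.223606797750) = 670820.3932
Throughput (kbps) = 670820.3932 * 8 / 1000 = 5366.563146 -> 5366.56 kbps (2 dp)

5366.56


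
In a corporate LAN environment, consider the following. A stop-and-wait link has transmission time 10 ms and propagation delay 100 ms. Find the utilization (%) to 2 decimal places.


Given: Ttrans = 10 ms, Tprop = 100 ms
RTT = 2 * Tprop = 2 * 100 = 200 ms
U = Ttrans / (Ttrans + RTT)
U = 10 / (10 + 200)
U = 10 / 210 = 0.047619
U% = 4.76%

4.76


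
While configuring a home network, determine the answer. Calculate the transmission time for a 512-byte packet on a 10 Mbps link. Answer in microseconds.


Given: packet = 512 bytes, bandwidth = 10 Mbps
Packet in bits = 512 * 8 = 4096 bits
Bandwidth = 10 * 10^6 = 10000000 bps
Time = 4096 / 10000000 seconds
Time in us = 4096 * 10^6 / 10000000 = 409.6

409.6


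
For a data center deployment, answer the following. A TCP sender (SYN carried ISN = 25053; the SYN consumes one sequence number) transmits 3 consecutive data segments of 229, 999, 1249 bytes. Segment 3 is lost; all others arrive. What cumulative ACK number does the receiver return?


SYN uses sequence number 25053; first data byte = ISN + 1 = 25054.
Segment 1: SEQ = 25054, len = 229 B, covers [25054, 25282]
Segment 2: SEQ = 25283, len = 999 B, covers [25283, 26281]
Segment 3: SEQ = 26282, len = 1249 B, covers [26282, 27530] [LOST]
In-order data received: bytes [25054, 26281] (segments 1..2).
Segment 3 missing -> gap begins at byte 26282.
Cumulative ACK = next expected in-order byte = 25054 + 229 + 999 = 26282

26282


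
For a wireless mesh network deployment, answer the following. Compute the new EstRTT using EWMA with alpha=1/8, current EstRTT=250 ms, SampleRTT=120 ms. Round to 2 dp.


Given: EstRTT = 250 ms, SampleRTT = 120 ms, alpha = 1/8
New EstRTT = (1 - alpha) * EstRTT + alpha * SampleRTT
(7/8) * 250 = 218.75
(1/8) * 120 = 15
New EstRTT = 218.75 + 15 = 233.75 ms -> 233.75 ms (2 dp)

233.75


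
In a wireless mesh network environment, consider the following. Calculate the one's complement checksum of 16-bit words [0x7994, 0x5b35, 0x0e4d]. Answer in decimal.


Given words: [0x7994, 0x5b35, 0x0e4d]
Step 1: Sum all words
Raw sum = 31124 + 23349 + 3661 = 58134
One's complement = ~58134 & 0xFFFF = 7401

7401


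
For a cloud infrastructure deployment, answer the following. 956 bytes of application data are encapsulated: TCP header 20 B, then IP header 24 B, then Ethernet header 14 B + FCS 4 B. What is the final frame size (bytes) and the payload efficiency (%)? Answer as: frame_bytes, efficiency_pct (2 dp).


TCP segment = 956 + 20 = 976 B
IP packet = 976 + 24 = 1000 B
Ethernet frame = 1000 + 14 + 4 = 1018 B
Efficiency = app / frame = 956 / 1018 = 0.939096 = 93.9096% -> 93.91% (2 dp)

1018, 93.91


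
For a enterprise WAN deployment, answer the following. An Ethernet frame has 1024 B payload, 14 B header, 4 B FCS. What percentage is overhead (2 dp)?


Given: payload = 1024 B, header = 14 B, trailer = 4 B
Overhead bytes = header + trailer = 14 + 4 = 18
Total frame = payload + overhead = 1024 + 18 = 1042
Overhead % = 18 / 1042 * 100 = 1.7274% -> 1.73% (2 dp)

1.73


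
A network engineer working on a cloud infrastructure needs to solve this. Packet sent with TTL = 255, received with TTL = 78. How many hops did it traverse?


Given: initial TTL = 255, received TTL = 78
Hops = initial TTL - received TTL
Hops = 255 - 78 = 177

177


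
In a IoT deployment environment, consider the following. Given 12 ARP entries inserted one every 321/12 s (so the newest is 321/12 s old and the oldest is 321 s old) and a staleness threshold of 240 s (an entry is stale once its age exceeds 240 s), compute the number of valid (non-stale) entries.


Ages are k * 321/12 s for k = 1..12 (spacing = 26.7500 s).
Entry k is valid iff k * 321/12 <= 240 iff k <= 12 * 240 / 321 = 8.9720
n_valid = floor(8.9720) = 8
(n_stale = 12 - 8 = 4)

8


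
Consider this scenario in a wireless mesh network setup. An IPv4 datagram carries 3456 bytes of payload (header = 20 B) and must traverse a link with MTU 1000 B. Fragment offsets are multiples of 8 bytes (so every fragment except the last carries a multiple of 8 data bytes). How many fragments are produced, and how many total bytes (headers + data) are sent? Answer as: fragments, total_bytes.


Max data per non-final fragment = floor((MTU - header)/8)*8 = floor((1000 - 20)/8)*8 = floor(980/8)*8 = 976 B
Final fragment needs no 8-byte alignment: it can carry up to MTU - header = 980 B
Non-final fragments needed = ceil((payload - 980) / 976) = ceil(2476/976) = ceil(2.5369) = 3
Number of fragments = 3 + 1 = 4
Fragment sizes (data): 3 * 976 B + 528 B (last, 528 <= 980 OK)
Total bytes sent = payload + n_frags * header = 3456 + 4*20 = 3456 + 80 = 3536 B

4, 3536


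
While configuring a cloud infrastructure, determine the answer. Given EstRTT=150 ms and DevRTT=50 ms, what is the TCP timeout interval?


Given: EstRTT = 150 ms, DevRTT = 50 ms
Timeout = EstRTT + 4 * DevRTT
4 * DevRTT = 4 * 50 = 200
Timeout = 150 + 200 = 350 ms

350


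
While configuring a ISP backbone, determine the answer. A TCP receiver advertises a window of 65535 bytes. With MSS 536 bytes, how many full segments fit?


Given: RWND = 65535 bytes, MSS = 536 bytes
Full segments = floor(RWND / MSS)
Full segments = floor(65535 / 536)
Full segments = floor(122.2668) = 122

122


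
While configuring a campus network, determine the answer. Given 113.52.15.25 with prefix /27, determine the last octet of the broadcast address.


Given: IP = 113.52.15.25, prefix = /27
Host bits = 32 - 27 = 5
Network last octet = 25 AND mask = 0
Host part size = 2^5 - 1 = 31
Broadcast last octet = 0 OR 31 = 31

31


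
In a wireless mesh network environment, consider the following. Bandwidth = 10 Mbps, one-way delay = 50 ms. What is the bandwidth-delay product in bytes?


Given: bandwidth = 10 Mbps, delay = 50 ms
BDP in bits = 10 * 10^6 * 50 / 1000
BDP in bits = 500000
BDP in bytes = 500000 / 8 = 62500

62500


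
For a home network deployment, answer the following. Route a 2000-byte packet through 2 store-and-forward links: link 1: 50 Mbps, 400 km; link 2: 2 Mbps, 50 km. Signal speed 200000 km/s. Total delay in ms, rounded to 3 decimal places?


Packet = 2000 bytes = 16000 bits. Store-and-forward: sum (t_trans + t_prop) per link.
Link 1: t_trans = 16000/(50*10^6) s = 0.3200 ms; t_prop = 400/200000 s = 2.0000 ms; subtotal = 2.3200 ms
Link 2: t_trans = 16000/(2*10^6) s = 8.0000 ms; t_prop = 50/200000 s = 0.2500 ms; subtotal = 8.2500 ms
End-to-end = 2.3200 + 8.2500 = 10.5700 ms -> 10.570 ms (3 dp)

10.570


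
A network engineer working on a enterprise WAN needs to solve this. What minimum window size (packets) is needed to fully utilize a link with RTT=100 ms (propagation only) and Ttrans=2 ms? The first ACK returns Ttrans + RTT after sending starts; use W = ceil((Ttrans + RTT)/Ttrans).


Given: Ttrans = 2 ms, RTT = 100 ms (= 2 * Tprop, Tprop = 50 ms)
Time until first ACK returns = Ttrans + RTT = 2 + 100 = 102 ms
Need W * Ttrans >= Ttrans + RTT  ->  W >= (Ttrans + RTT) / Ttrans
(Ttrans + RTT) / Ttrans = 102 / 2 = 51
W_min = ceil(51) = 51

51


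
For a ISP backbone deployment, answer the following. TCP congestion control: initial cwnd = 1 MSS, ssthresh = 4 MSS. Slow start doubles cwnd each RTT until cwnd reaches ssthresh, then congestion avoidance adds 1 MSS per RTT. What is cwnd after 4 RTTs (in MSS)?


RTT 0: cwnd = 1 MSS (initial)
RTT 1: cwnd = 2 MSS (slow start, doubled)
RTT 2: cwnd = 4 MSS (slow start, doubled)
RTT 3: cwnd = 5 MSS (congestion avoidance, +1)
RTT 4: cwnd = 6 MSS (congestion avoidance, +1)

6


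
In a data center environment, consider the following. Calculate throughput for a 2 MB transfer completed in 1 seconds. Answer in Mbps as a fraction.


Given: file = 2 MB, time = 1 s
File in Mb = 2 * 8 = 16 Mb
Throughput = 16 / 1 Mbps
Throughput = 16 Mbps

16


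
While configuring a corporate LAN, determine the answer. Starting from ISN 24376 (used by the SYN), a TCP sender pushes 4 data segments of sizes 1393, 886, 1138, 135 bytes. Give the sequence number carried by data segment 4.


The SYN occupies sequence number ISN = 24376, so the first data byte is ISN + 1 = 24377.
SEQ of data segment i = (ISN + 1) + sum of payload sizes of segments 1..i-1.
Segment 1: SEQ = 24377, payload = 1393 bytes
Segment 2: SEQ = 25770, payload = 886 bytes
Segment 3: SEQ = 26656, payload = 1138 bytes
Segment 4: SEQ = 27794, payload = 135 bytes
SEQ of segment 4 = 24377 + 1393 + 886 + 1138 = 27794

27794


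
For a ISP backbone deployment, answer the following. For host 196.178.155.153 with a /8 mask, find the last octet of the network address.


Given: IP = 196.178.155.153, prefix = /8
Subnet mask = 255.0.0.0
Last octet of IP: 153
Last octet of mask: 0
Network last octet = 153 AND 0 = 0

0


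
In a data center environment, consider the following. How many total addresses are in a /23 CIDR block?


Given: CIDR prefix /23
Host bits = 32 - 23 = 9
Total addresses = 2^9 = 512

512


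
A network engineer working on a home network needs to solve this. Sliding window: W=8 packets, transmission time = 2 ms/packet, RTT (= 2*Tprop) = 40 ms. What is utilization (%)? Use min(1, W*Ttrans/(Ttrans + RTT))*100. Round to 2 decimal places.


Given: W = 8, Ttrans = 2 ms, RTT = 40 ms (= 2 * Tprop, Tprop = 20 ms)
Cycle time = Ttrans + RTT = 2 + 40 = 42 ms (first packet sent until its ACK returns)
W * Ttrans = 8 * 2 = 16 ms of sending per cycle
W * Ttrans / (Ttrans + RTT) = 16 / 42 = 0.380952
U = min(1, 0.380952) = 0.380952
U% = 38.10%

38.10


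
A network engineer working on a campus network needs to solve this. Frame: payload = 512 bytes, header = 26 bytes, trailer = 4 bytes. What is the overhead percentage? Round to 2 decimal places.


Given: payload = 512 B, header = 26 B, trailer = 4 B
Overhead bytes = header + trailer = 26 + 4 = 30
Total frame = payload + overhead = 512 + 30 = 542
Overhead % = 30 / 542 * 100 = 5.5351% -> 5.54% (2 dp)

5.54


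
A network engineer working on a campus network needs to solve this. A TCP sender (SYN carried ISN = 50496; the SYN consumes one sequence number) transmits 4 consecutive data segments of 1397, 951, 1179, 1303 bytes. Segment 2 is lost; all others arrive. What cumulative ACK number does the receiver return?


SYN uses sequence number 50496; first data byte = ISN + 1 = 50497.
Segment 1: SEQ = 50497, len = 1397 B, covers [50497, 51893]
Segment 2: SEQ = 51894, len = 951 B, covers [51894, 52844] [LOST]
Segment 3: SEQ = 52845, len = 1179 B, covers [52845, 54023]
Segment 4: SEQ = 54024, len = 1303 B, covers [54024, 55326]
In-order data received: bytes [50497, 51893] (segments 1..1).
Segment 2 missing -> gap begins at byte 51894; later segments buffered out of order.
Cumulative ACK = next expected in-order byte = 50497 + 1397 = 51894

51894


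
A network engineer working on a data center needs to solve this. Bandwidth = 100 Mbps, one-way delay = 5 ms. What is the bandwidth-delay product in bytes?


Given: bandwidth = 100 Mbps, delay = 5 ms
BDP in bits = 100 * 10^6 * 5 / 1000
BDP in bits = 500000
BDP in bytes = 500000 / 8 = 62500

62500


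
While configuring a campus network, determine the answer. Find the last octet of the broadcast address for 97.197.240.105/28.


Given: IP = 97.197.240.105, prefix = /28
Host bits = 32 - 28 = 4
Network last octet = 105 AND mask = 96
Host part size = 2^4 - 1 = 15
Broadcast last octet = 96 OR 15 = 111

111


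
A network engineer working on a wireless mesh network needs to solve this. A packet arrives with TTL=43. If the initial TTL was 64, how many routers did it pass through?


Given: initial TTL = 64, received TTL = 43
Hops = initial TTL - received TTL
Hops = 64 - 43 = 21

21


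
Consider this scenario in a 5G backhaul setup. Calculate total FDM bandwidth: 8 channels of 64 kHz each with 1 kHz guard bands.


Given: 8 channels, 64 kHz each, guard = 1 kHz
Channel bandwidth = 8 * 64 = 512 kHz
Guard bands = 7 gaps * 1 kHz = 7 kHz
Total = 512 + 7 = 519 kHz

519


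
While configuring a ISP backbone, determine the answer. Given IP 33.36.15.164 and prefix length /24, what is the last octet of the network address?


Given: IP = 33.36.15.164, prefix = /24
Subnet mask = 255.255.255.0
Last octet of IP: 164
Last octet of mask: 0
Network last octet = 164 AND 0 = 0

0


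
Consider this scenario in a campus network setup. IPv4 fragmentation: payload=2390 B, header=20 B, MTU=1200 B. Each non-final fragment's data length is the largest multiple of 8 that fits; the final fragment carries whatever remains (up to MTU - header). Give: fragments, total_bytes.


Max data per non-final fragment = floor((MTU - header)/8)*8 = floor((1200 - 20)/8)*8 = floor(1180/8)*8 = 1176 B
Final fragment needs no 8-byte alignment: it can carry up to MTU - header = 1180 B
Non-final fragments needed = ceil((payload - 1180) / 1176) = ceil(1210/1176) = ceil(1.0289) = 2
Number of fragments = 2 + 1 = 3
Fragment sizes (data): 2 * 1176 B + 38 B (last, 38 <= 1180 OK)
Total bytes sent = payload + n_frags * header = 2390 + 3*20 = 2390 + 60 = 2450 B

3, 2450


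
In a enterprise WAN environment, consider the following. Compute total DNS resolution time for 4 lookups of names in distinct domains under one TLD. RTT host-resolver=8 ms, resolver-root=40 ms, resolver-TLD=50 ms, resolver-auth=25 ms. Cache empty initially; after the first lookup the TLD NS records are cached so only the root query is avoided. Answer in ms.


Lookup 1 (cold cache): local + root + TLD + auth = 8 + 40 + 50 + 25 = 123 ms
Lookups 2..4 (TLD NS cached -> skip root; new domain -> still ask TLD and auth): local + TLD + auth = 8 + 50 + 25 = 83 ms each
Remaining 3 lookups: 3 * 83 = 249 ms
Total = 123 + 249 = 372 ms

372


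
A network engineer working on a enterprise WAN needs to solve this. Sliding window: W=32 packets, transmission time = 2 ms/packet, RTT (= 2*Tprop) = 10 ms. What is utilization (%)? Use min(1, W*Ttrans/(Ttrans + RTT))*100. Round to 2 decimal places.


Given: W = 32, Ttrans = 2 ms, RTT = 10 ms (= 2 * Tprop, Tprop = 5 ms)
Cycle time = Ttrans + RTT = 2 + 10 = 12 ms (first packet sent until its ACK returns)
W * Ttrans = 32 * 2 = 64 ms of sending per cycle
W * Ttrans / (Ttrans + RTT) = 64 / 12 = 5.333333
U = min(1, 5.333333) = 1.000000
U% = 100.00%

100.00


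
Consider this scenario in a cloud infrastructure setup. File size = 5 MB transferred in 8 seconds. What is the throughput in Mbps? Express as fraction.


Given: file = 5 MB, time = 8 s
File in Mb = 5 * 8 = 40 Mb
Throughput = 40 / 8 Mbps
Throughput = 5 Mbps

5


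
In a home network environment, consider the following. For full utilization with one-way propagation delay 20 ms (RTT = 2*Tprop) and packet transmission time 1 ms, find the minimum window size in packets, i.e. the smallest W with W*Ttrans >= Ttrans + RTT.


Given: Ttrans = 1 ms, RTT = 40 ms (= 2 * Tprop, Tprop = 20 ms)
Time until first ACK returns = Ttrans + RTT = 1 + 40 = 41 ms
Need W * Ttrans >= Ttrans + RTT  ->  W >= (Ttrans + RTT) / Ttrans
(Ttrans + RTT) / Ttrans = 41 / 1 = 41
W_min = ceil(41) = 41

41


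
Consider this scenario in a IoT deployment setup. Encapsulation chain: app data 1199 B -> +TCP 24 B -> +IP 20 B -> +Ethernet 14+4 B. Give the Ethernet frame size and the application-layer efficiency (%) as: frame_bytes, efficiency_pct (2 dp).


TCP segment = 1199 + 24 = 1223 B
IP packet = 1223 + 20 = 1243 B
Ethernet frame = 1243 + 14 + 4 = 1261 B
Efficiency = app / frame = 1199 / 1261 = 0.950833 = 95.0833% -> 95.08% (2 dp)

1261, 95.08


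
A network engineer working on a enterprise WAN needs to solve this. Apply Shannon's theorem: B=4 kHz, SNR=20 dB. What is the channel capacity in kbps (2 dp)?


Given: B = 4 kHz, SNR = 20 dB
SNR linear = 10^(20/10) = 100
1 + SNR = 101
log2(101) = 6.6582114828
C = 4 * 1000 * 6.6582114828 = 26632.8459 bps
C = 26.632846 kbps -> 26.63 kbps (2 dp)

26.63


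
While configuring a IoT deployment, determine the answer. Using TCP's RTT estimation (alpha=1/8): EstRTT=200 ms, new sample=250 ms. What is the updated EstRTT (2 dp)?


Given: EstRTT = 200 ms, SampleRTT = 250 ms, alpha = 1/8
New EstRTT = (1 - alpha) * EstRTT + alpha * SampleRTT
(7/8) * 200 = 175
(1/8) * 250 = 31.25
New EstRTT = 175 + 31.25 = 206.25 ms -> 206.25 ms (2 dp)

206.25


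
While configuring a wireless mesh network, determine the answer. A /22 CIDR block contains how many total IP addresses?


Given: CIDR prefix /22
Host bits = 32 - 22 = 10
Total addresses = 2^10 = 1024

1024


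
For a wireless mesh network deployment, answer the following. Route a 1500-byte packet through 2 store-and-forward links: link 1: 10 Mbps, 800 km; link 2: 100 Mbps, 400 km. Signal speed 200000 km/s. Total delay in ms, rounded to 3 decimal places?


Packet = 1500 bytes = 12000 bits. Store-and-forward: sum (t_trans + t_prop) per link.
Link 1: t_trans = 12000/(10*10^6) s = 1.2000 ms; t_prop = 800/200000 s = 4.0000 ms; subtotal = 5.2000 ms
Link 2: t_trans = 12000/(100*10^6) s = 0.1200 ms; t_prop = 400/200000 s = 2.0000 ms; subtotal = 2.1200 ms
End-to-end = 5.2000 + 2.1200 = 7.3200 ms -> 7.320 ms (3 dp)

7.320


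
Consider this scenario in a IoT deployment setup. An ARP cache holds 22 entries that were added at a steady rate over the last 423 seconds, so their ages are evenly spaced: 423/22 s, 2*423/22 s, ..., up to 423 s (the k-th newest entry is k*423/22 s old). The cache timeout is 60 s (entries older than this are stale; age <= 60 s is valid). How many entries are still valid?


Ages are k * 423/22 s for k = 1..22 (spacing = 19.2273 s).
Entry k is valid iff k * 423/22 <= 60 iff k <= 22 * 60 / 423 = 3.1206
n_valid = floor(3.1206) = 3
(n_stale = 22 - 3 = 19)

3


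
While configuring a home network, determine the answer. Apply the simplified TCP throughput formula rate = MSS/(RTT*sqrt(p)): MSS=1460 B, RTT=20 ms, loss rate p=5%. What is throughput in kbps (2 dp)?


Given: MSS = 1460 bytes, RTT = 20 ms, loss = 5%
RTT in seconds = 20 / 1000 = 0.02
Loss rate = 5% = 0.05
sqrt(loss) = sqrt(0.05) = 0.223606797750
Throughput (bytes/s) = 1460 / (0.02 * 0.223606797750) = 326465.9247
Throughput (kbps) = 326465.9247 * 8 / 1000 = 2611.727398 -> 2611.73 kbps (2 dp)

2611.73


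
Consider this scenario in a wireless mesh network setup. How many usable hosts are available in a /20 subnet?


Given: subnet mask /20
Host bits = 32 - 20 = 12
Total addresses = 2^12 = 4096
Usable hosts = 4096 - 2 (network + broadcast) = 4094

4094


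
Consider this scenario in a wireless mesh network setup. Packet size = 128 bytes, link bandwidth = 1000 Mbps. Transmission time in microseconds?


Given: packet = 128 bytes, bandwidth = 1000 Mbps
Packet in bits = 128 * 8 = 1024 bits
Bandwidth = 1000 * 10^6 = 1000000000 bps
Time = 1024 / 1000000000 seconds
Time in us = 1024 * 10^6 / 1000000000 = 1.024

1.024


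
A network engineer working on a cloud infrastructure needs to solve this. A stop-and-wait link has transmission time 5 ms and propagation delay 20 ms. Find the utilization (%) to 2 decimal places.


Given: Ttrans = 5 ms, Tprop = 20 ms
RTT = 2 * Tprop = 2 * 20 = 40 ms
U = Ttrans / (Ttrans + RTT)
U = 5 / (5 + 40)
U = 5 / 45 = 0.111111
U% = 11.11%

11.11


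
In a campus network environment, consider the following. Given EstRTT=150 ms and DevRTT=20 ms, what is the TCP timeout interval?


Given: EstRTT = 150 ms, DevRTT = 20 ms
Timeout = EstRTT + 4 * DevRTT
4 * DevRTT = 4 * 20 = 80
Timeout = 150 + 80 = 230 ms

230


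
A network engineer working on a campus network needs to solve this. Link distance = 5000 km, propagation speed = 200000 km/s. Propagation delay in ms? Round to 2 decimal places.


Given: distance = 5000 km, speed = 200000 km/s
Delay = distance / speed = 5000 / 200000 seconds
Delay in ms = 5000 * 1000 / 200000
Delay = 25.0000 ms
Rounded to 2 dp = 25.00 ms

25.00


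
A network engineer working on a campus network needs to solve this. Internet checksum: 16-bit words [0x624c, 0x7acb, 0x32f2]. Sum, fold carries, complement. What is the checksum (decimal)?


Given words: [0x624c, 0x7acb, 0x32f2]
Step 1: Sum all words
Raw sum = 25164 + 31435 + 13042 = 69641
Step 2: Fold carry: (4105 + 1) = 4106
One's complement = ~4106 & 0xFFFF = 61429

61429


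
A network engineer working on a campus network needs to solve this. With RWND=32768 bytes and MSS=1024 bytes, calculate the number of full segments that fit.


Given: RWND = 32768 bytes, MSS = 1024 bytes
Full segments = floor(RWND / MSS)
Full segments = floor(32768 / 1024)
Full segments = floor(32.0) = 32

32


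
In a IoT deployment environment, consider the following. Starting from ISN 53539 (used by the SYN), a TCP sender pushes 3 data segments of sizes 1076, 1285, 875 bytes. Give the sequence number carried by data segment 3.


The SYN occupies sequence number ISN = 53539, so the first data byte is ISN + 1 = 53540.
SEQ of data segment i = (ISN + 1) + sum of payload sizes of segments 1..i-1.
Segment 1: SEQ = 53540, payload = 1076 bytes
Segment 2: SEQ = 54616, payload = 1285 bytes
Segment 3: SEQ = 55901, payload = 875 bytes
SEQ of segment 3 = 53540 + 1076 + 1285 = 55901

55901


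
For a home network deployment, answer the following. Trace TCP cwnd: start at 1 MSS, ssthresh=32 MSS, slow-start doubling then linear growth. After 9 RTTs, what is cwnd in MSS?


RTT 0: cwnd = 1 MSS (initial)
RTT 1: cwnd = 2 MSS (slow start, doubled)
RTT 2: cwnd = 4 MSS (slow start, doubled)
RTT 3: cwnd = 8 MSS (slow start, doubled)
RTT 4: cwnd = 16 MSS (slow start, doubled)
RTT 5: cwnd = 32 MSS (slow start, doubled)
RTT 6: cwnd = 33 MSS (congestion avoidance, +1)
RTT 7: cwnd = 34 MSS (congestion avoidance, +1)
RTT 8: cwnd = 35 MSS (congestion avoidance, +1)
RTT 9: cwnd = 36 MSS (congestion avoidance, +1)

36


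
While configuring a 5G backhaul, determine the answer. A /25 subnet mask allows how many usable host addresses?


Given: subnet mask /25
Host bits = 32 - 25 = 7
Total addresses = 2^7 = 128
Usable hosts = 128 - 2 (network + broadcast) = 126

126


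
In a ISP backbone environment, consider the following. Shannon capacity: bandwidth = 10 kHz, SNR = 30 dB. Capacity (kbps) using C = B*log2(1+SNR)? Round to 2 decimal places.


Given: B = 10 kHz, SNR = 30 dB
SNR linear = 10^(30/10) = 1000
1 + SNR = 1001
log2(1001) = 9.9672262588
C = 10 * 1000 * 9.9672262588 = 99672.2626 bps
C = 99.672263 kbps -> 99.67 kbps (2 dp)

99.67


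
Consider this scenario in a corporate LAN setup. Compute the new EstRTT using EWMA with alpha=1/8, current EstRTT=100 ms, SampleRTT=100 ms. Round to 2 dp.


Given: EstRTT = 100 ms, SampleRTT = 100 ms, alpha = 1/8
New EstRTT = (1 - alpha) * EstRTT + alpha * SampleRTT
(7/8) * 100 = 87.5
(1/8) * 100 = 12.5
New EstRTT = 87.5 + 12.5 = 100 ms -> 100.00 ms (2 dp)

100.00


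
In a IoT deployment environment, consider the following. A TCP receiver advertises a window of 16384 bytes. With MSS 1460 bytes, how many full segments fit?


Given: RWND = 16384 bytes, MSS = 1460 bytes
Full segments = floor(RWND / MSS)
Full segments = floor(16384 / 1460)
Full segments = floor(11.2219) = 11

11


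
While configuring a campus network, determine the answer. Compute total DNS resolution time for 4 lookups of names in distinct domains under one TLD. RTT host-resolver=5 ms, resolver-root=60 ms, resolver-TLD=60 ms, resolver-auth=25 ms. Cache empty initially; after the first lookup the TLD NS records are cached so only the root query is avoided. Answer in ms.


Lookup 1 (cold cache): local + root + TLD + auth = 5 + 60 + 60 + 25 = 150 ms
Lookups 2..4 (TLD NS cached -> skip root; new domain -> still ask TLD and auth): local + TLD + auth = 5 + 60 + 25 = 90 ms each
Remaining 3 lookups: 3 * 90 = 270 ms
Total = 150 + 270 = 420 ms

420


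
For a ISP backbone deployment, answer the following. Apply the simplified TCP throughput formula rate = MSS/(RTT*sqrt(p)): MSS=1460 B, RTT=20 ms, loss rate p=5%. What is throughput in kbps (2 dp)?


Given: MSS = 1460 bytes, RTT = 20 ms, loss = 5%
RTT in seconds = 20 / 1000 = 0.02
Loss rate = 5% = 0.05
sqrt(loss) = sqrt(0.05) = 0.223606797750
Throughput (bytes/s) = 1460 / (0.02 * 0.223606797750) = 326465.9247
Throughput (kbps) = 326465.9247 * 8 / 1000 = 2611.727398 -> 2611.73 kbps (2 dp)

2611.73


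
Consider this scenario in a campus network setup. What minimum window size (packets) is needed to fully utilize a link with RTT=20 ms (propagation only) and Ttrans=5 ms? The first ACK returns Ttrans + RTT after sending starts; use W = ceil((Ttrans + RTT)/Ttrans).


Given: Ttrans = 5 ms, RTT = 20 ms (= 2 * Tprop, Tprop = 10 ms)
Time until first ACK returns = Ttrans + RTT = 5 + 20 = 25 ms
Need W * Ttrans >= Ttrans + RTT  ->  W >= (Ttrans + RTT) / Ttrans
(Ttrans + RTT) / Ttrans = 25 / 5 = 5
W_min = ceil(5) = 5

5


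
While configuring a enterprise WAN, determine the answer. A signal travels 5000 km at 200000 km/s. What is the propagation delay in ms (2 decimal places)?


Given: distance = 5000 km, speed = 200000 km/s
Delay = distance / speed = 5000 / 200000 seconds
Delay in ms = 5000 * 1000 / 200000
Delay = 25.0000 ms
Rounded to 2 dp = 25.00 ms

25.00


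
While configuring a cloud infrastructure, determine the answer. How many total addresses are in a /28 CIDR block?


Given: CIDR prefix /28
Host bits = 32 - 28 = 4
Total addresses = 2^4 = 16

16
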